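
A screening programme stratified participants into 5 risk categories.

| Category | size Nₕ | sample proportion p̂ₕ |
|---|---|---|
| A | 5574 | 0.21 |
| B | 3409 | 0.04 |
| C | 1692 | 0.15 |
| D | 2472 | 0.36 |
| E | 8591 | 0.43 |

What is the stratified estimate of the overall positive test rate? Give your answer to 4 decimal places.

Wₕ = Nₕ/N with N = 21738: 0.2564, 0.1568, 0.0778, 0.1137, 0.3952.
p̂_st = 0.2564·0.21 + 0.1568·0.04 + 0.0778·0.15 + 0.1137·0.36 + 0.3952·0.43 ≈ 0.282673... → 0.2827.

0.2827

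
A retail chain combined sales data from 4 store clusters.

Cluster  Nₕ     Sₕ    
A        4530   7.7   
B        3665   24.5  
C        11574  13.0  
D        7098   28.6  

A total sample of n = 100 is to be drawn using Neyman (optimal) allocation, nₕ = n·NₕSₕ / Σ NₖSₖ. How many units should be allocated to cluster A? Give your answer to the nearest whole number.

7

Σ NₕSₕ = 4530·7.7 + 3665·24.5 + 11574·13.0 + 7098·28.6 = 478138.3.
Share for A: 34881/478138.3 = 0.07295.
n_A = 100 × 0.07295 = 7.295... → 7.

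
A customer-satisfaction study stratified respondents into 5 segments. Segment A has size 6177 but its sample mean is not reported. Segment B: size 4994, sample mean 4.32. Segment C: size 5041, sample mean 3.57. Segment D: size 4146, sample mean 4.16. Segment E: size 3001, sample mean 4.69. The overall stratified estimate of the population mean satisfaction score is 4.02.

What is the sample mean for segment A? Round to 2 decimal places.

N = 6177 + 4994 + 5041 + 4146 + 3001 = 23359.
Overall total = μ·N = 4.02·23359 = 93903.18.
Subtract the known strata: 4994·4.32 + 5041·3.57 + 4146·4.16 + 3001·4.69 = 70892.5.
Remaining total for segment A: 93903.18 − 70892.5 = 23010.68.
Divide by its size: 23010.68 / 6177 = 3.7252... → 3.73.

3.73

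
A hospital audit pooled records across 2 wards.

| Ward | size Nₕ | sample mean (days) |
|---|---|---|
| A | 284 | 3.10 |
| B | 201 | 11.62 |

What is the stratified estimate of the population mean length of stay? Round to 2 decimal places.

6.63

N = 284 + 201 = 485.
Overall mean = Σ (Nₕ/N)·x̄ₕ — weight by population share, not a simple average.
Σ Nₕx̄ₕ = 284·3.10 + 201·11.62 = 880.4 + 2335.62 = 3216.02.
Divide by N: 3216.02 / 485 = 6.6310... → 6.63.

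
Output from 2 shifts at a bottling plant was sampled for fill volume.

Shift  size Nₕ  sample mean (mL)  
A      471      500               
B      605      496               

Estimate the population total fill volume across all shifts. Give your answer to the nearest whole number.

535580

A: 471·500 = 235500
B: 605·496 = 300080
τ̂ = Σ Nₕx̄ₕ = 535580.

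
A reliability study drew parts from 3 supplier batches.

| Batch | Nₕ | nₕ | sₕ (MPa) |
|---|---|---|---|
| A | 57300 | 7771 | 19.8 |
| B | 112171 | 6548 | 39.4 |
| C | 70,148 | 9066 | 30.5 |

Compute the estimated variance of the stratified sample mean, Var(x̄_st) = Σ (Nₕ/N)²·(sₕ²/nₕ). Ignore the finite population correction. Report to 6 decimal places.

0.063631

N = 239619; Wₕ = Nₕ/N.
batch A: (57300/239619)²·19.8²/7771 = 0.002884830
batch B: (112171/239619)²·39.4²/6548 = 0.051952022
batch C: (70148/239619)²·30.5²/9066 = 0.008793708
Sum = 0.063630560 → 0.063631.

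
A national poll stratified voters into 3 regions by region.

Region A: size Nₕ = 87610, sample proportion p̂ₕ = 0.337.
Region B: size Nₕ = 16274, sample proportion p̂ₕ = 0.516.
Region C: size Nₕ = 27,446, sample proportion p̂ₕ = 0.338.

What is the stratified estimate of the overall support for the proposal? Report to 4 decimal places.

N = 87610 + 16274 + 27446 = 131330.
Overall proportion = Σ (Nₕ/N)·p̂ₕ.
Σ Nₕp̂ₕ = 29524.57 + 8397.384 + 9276.748 = 47198.702.
47198.702 / 131330 = 0.359390... → 0.3594.

0.3594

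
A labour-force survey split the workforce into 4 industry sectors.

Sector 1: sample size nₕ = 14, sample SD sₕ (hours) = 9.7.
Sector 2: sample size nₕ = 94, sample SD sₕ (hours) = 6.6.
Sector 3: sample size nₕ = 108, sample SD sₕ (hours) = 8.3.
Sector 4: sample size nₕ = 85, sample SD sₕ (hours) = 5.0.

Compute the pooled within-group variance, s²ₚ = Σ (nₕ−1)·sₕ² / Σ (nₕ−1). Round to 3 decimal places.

49.648

1: (14−1)·9.7² = 13·94.09 = 1223.17
2: (94−1)·6.6² = 93·43.56 = 4051.08
3: (108−1)·8.3² = 107·68.89 = 7371.23
4: (85−1)·5.0² = 84·25 = 2100
Numerator = 14745.48; denominator = Σ(nₕ−1) = 297.
s²ₚ = 14745.48/297 = 49.64808... → 49.648.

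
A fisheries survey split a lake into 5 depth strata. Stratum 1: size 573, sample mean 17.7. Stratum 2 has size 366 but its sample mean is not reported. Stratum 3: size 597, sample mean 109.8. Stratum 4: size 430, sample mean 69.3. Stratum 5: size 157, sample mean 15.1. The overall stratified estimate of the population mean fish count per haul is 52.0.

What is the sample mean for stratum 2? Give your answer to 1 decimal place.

6.9

N = 573 + 366 + 597 + 430 + 157 = 2123.
Overall total = μ·N = 52.0·2123 = 110396.
Subtract the known strata: 573·17.7 + 597·109.8 + 430·69.3 + 157·15.1 = 107862.4.
Remaining total for stratum 2: 110396 − 107862.4 = 2533.6.
Divide by its size: 2533.6 / 366 = 6.922... → 6.9.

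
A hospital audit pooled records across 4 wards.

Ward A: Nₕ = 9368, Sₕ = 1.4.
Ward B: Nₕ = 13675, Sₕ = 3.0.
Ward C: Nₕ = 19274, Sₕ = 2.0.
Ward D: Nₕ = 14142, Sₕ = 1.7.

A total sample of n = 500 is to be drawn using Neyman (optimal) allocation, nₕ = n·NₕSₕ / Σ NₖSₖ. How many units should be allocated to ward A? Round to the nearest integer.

56

Σ NₕSₕ = 9368·1.4 + 13675·3.0 + 19274·2.0 + 14142·1.7 = 116729.6.
Share for A: 13115.2/116729.6 = 0.11236.
n_A = 500 × 0.11236 = 56.178... → 56.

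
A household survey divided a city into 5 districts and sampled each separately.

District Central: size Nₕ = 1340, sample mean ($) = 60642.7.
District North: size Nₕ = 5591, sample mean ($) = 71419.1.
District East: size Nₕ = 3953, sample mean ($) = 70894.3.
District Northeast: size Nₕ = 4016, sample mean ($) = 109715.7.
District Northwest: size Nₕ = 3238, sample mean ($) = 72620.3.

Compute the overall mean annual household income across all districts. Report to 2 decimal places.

79202.41

N = 18138; weights Wₕ = Nₕ/N = (0.0739, 0.3082, 0.2179, 0.2214, 0.1785).
x̄_st = Σ Wₕ·x̄ₕ = 0.0739·60642.7 + 0.3082·71419.1 + 0.2179·70894.3 + 0.2214·109715.7 + 0.1785·72620.3 ≈ 79202.4124...
→ 79202.41.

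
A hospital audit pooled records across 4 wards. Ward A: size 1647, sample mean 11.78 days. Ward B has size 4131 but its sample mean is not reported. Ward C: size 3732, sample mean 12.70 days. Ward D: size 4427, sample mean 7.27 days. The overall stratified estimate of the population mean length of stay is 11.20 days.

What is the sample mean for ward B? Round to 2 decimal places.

Σ Nₕx̄ₕ = N·μ, so 4131·x̄_B = 13937·11.20 − (1647·11.78 + 3732·12.70 + 4427·7.27).
= 156094.4 − 98982.35 = 57112.05.
x̄_B = 57112.05 / 4131 = 13.8252... → 13.83.

13.83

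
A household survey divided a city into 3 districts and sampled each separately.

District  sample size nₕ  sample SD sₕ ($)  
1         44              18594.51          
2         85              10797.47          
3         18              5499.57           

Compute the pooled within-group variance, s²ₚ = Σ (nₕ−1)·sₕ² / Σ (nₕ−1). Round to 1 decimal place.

174825272.2

Degrees of freedom: 43 + 84 + 17 = 144.
Σ(nₕ−1)sₕ² = 43·345755802.1401 + 84·116585358.4009 + 17·30245270.1849 = 25174839190.8432.
s²ₚ = 25174839190.8432 / 144 = 174825272.159... → 174825272.2.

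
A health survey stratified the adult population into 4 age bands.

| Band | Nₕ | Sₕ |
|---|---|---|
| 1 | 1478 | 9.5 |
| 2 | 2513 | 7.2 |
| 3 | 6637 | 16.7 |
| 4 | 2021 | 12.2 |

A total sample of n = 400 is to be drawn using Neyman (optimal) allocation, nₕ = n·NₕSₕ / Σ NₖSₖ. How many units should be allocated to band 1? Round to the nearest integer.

1: NₕSₕ = 1478·9.5 = 14041
2: NₕSₕ = 2513·7.2 = 18093.6
3: NₕSₕ = 6637·16.7 = 110837.9
4: NₕSₕ = 2021·12.2 = 24656.2
Σ NₕSₕ = 167628.7.
n_1 = 400·14041/167628.7 = 33.505... → 34.

34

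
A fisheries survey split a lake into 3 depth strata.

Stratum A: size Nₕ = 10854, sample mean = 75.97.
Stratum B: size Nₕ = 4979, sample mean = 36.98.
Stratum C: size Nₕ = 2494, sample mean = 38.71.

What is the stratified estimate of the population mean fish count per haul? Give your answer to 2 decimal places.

N = 18327; weights Wₕ = Nₕ/N = (0.5922, 0.2717, 0.1361).
x̄_st = Σ Wₕ·x̄ₕ = 0.5922·75.97 + 0.2717·36.98 + 0.1361·38.71 ≈ 60.3069...
→ 60.31.

60.31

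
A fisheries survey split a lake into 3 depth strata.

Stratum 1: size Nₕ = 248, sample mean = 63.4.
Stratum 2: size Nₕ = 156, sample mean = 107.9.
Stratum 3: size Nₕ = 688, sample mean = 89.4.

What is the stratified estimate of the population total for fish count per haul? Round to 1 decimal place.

1: 248·63.4 = 15723.2
2: 156·107.9 = 16832.4
3: 688·89.4 = 61507.2
τ̂ = Σ Nₕx̄ₕ = 94062.8.

94062.8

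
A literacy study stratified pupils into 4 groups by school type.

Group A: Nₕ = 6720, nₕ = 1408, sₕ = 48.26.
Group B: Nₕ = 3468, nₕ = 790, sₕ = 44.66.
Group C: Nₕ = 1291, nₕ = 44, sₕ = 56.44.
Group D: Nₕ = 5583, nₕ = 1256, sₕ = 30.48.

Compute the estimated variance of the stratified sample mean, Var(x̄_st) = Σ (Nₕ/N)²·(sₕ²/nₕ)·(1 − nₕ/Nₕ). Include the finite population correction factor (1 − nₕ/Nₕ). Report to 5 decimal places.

N = 17062; Wₕ = Nₕ/N.
group A: (6720/17062)²·48.26²/1408·(1 − 1408/6720) = 0.20283339
group B: (3468/17062)²·44.66²/790·(1 − 790/3468) = 0.08054529
group C: (1291/17062)²·56.44²/44·(1 − 44/1291) = 0.40036320
group D: (5583/17062)²·30.48²/1256·(1 − 1256/5583) = 0.06138114
Sum = 0.74512301 → 0.74512.

0.74512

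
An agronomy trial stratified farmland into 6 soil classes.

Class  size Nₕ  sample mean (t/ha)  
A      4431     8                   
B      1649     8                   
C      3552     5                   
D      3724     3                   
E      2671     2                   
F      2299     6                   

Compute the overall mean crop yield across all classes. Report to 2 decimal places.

5.28

N = 4431 + 1649 + 3552 + 3724 + 2671 + 2299 = 18326.
Weight each subgroup mean by Nₕ/N and sum.
Σ Nₕx̄ₕ = 4431·8 + 1649·8 + 3552·5 + 3724·3 + 2671·2 + 2299·6 = 35448 + 13192 + 17760 + 11172 + 5342 + 13794 = 96708.
Divide by N: 96708 / 18326 = 5.2771... → 5.28.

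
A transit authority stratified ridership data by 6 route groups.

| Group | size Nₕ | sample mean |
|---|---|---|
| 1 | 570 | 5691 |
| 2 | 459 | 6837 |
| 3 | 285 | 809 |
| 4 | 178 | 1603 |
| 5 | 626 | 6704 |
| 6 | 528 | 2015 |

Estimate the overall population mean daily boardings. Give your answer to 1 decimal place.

N = 2646; weights Wₕ = Nₕ/N = (0.2154, 0.1735, 0.1077, 0.0673, 0.2366, 0.1995).
x̄_st = Σ Wₕ·x̄ₕ = 0.2154·5691 + 0.1735·6837 + 0.1077·809 + 0.0673·1603 + 0.2366·6704 + 0.1995·2015 ≈ 4595.078...
→ 4595.1.

4595.1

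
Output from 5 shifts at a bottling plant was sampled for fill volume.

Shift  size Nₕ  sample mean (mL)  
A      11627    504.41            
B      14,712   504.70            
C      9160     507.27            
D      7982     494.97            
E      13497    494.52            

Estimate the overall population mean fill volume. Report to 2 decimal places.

N = 56978; weights Wₕ = Nₕ/N = (0.2041, 0.2582, 0.1608, 0.1401, 0.2369).
x̄_st = Σ Wₕ·x̄ₕ = 0.2041·504.41 + 0.2582·504.70 + 0.1608·507.27 + 0.1401·494.97 + 0.2369·494.52 ≈ 501.2795...
→ 501.28.

501.28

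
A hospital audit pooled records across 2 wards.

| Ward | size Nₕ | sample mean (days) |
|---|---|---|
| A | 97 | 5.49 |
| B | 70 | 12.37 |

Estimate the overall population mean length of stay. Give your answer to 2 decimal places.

N = 97 + 70 = 167.
Overall mean = Σ (Nₕ/N)·x̄ₕ — weight by population share, not a simple average.
Σ Nₕx̄ₕ = 97·5.49 + 70·12.37 = 532.53 + 865.9 = 1398.43.
Divide by N: 1398.43 / 167 = 8.3738... → 8.37.

8.37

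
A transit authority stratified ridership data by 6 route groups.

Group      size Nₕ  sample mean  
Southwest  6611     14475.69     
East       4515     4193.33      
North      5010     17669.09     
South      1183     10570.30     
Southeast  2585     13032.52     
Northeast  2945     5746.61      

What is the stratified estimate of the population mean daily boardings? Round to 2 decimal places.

11653.52

N = 6611 + 4515 + 5010 + 1183 + 2585 + 2945 = 22849.
Overall mean = Σ (Nₕ/N)·x̄ₕ — weight by population share, not a simple average.
Σ Nₕx̄ₕ = 6611·14475.69 + 4515·4193.33 + 5010·17669.09 + 1183·10570.30 + 2585·13032.52 + 2945·5746.61 = 95698786.59 + 18932884.95 + 88522140.9 + 12504664.9 + 33689064.2 + 16923766.45 = 266271307.99.
Divide by N: 266271307.99 / 22849 = 11653.5213... → 11653.52.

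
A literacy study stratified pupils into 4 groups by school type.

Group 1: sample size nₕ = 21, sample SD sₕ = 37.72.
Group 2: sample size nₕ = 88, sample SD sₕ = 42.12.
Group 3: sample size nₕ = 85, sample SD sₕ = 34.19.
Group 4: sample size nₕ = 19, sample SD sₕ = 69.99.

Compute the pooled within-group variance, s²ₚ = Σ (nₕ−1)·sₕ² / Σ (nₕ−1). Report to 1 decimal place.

1766.4

1: (21−1)·37.72² = 20·1422.7984 = 28455.968
2: (88−1)·42.12² = 87·1774.0944 = 154346.2128
3: (85−1)·34.19² = 84·1168.9561 = 98192.3124
4: (19−1)·69.99² = 18·4898.6001 = 88174.8018
Numerator = 369169.295; denominator = Σ(nₕ−1) = 209.
s²ₚ = 369169.295/209 = 1766.360... → 1766.4.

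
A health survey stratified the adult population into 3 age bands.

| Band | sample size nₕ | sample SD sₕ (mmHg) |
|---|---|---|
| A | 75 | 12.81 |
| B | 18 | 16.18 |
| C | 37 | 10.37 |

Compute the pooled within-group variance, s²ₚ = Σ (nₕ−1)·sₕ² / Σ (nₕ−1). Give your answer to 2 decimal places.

A: (75−1)·12.81² = 74·164.0961 = 12143.1114
B: (18−1)·16.18² = 17·261.7924 = 4450.4708
C: (37−1)·10.37² = 36·107.5369 = 3871.3284
Numerator = 20464.9106; denominator = Σ(nₕ−1) = 127.
s²ₚ = 20464.9106/127 = 161.1410... → 161.14.

161.14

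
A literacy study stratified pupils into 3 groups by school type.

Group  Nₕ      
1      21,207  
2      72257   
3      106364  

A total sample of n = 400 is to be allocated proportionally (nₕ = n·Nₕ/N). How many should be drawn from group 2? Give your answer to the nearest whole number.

Share of group 2 = 72257/199828 = 0.36160.
Allocate 400 × 0.36160 = 144.638... → 145.

145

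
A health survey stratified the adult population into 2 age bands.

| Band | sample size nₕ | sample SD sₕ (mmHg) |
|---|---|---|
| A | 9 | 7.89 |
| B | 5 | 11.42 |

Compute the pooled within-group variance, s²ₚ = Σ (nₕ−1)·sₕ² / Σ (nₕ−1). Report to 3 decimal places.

84.974

A: (9−1)·7.89² = 8·62.2521 = 498.0168
B: (5−1)·11.42² = 4·130.4164 = 521.6656
Numerator = 1019.6824; denominator = Σ(nₕ−1) = 12.
s²ₚ = 1019.6824/12 = 84.97353... → 84.974.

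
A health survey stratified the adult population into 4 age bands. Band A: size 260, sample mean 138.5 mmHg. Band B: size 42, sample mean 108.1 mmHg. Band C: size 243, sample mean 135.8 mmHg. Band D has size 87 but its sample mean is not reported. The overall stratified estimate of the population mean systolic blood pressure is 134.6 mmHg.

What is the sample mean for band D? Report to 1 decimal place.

Σ Nₕx̄ₕ = N·μ, so 87·x̄_D = 632·134.6 − (260·138.5 + 42·108.1 + 243·135.8).
= 85067.2 − 73549.6 = 11517.6.
x̄_D = 11517.6 / 87 = 132.386... → 132.4.

132.4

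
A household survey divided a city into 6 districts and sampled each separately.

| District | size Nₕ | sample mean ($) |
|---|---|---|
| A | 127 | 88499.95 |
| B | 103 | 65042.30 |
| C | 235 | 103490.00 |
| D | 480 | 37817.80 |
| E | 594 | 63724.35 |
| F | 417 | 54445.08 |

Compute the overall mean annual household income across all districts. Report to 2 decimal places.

x̄_st = (Σ Nₕx̄ₕ) / (Σ Nₕ) = (127·88499.95 + 103·65042.30 + 235·103490.00 + 480·37817.80 + 594·63724.35 + 417·54445.08) / 1956
= 120967406.81 / 1956 = 61844.2775... → 61844.28.

61844.28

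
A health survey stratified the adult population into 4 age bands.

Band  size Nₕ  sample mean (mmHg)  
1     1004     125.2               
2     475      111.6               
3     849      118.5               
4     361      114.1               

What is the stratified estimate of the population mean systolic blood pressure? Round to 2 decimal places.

119.19

x̄_st = (Σ Nₕx̄ₕ) / (Σ Nₕ) = (1004·125.2 + 475·111.6 + 849·118.5 + 361·114.1) / 2689
= 320507.4 / 2689 = 119.1920... → 119.19.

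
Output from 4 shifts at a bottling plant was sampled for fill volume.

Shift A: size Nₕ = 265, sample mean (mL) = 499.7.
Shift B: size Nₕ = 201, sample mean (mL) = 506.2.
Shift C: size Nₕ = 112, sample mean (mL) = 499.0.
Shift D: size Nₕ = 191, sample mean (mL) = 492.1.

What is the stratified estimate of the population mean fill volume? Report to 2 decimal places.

N = 769; weights Wₕ = Nₕ/N = (0.3446, 0.2614, 0.1456, 0.2484).
x̄_st = Σ Wₕ·x̄ₕ = 0.3446·499.7 + 0.2614·506.2 + 0.1456·499.0 + 0.2484·492.1 ≈ 499.4094...
→ 499.41.

499.41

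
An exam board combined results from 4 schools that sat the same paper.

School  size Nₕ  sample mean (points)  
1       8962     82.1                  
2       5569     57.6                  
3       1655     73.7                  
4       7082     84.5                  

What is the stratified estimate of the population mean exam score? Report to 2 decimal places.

x̄_st = (Σ Nₕx̄ₕ) / (Σ Nₕ) = (8962·82.1 + 5569·57.6 + 1655·73.7 + 7082·84.5) / 23268
= 1776957.1 / 23268 = 76.3691... → 76.37.

76.37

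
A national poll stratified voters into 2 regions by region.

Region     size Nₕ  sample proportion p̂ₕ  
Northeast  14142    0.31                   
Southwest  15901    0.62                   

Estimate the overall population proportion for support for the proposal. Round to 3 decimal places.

0.474

Wₕ = Nₕ/N with N = 30043: 0.4707, 0.5293.
p̂_st = 0.4707·0.31 + 0.5293·0.62 ≈ 0.47408... → 0.474.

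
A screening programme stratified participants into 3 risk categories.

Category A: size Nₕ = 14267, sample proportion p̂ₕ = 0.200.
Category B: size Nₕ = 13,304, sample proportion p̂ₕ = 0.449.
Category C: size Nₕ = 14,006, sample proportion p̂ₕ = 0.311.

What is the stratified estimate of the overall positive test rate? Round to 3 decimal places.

0.317

N = 14267 + 13304 + 14006 = 41577.
Overall proportion = Σ (Nₕ/N)·p̂ₕ.
Σ Nₕp̂ₕ = 2853.4 + 5973.496 + 4355.866 = 13182.762.
13182.762 / 41577 = 0.31707... → 0.317.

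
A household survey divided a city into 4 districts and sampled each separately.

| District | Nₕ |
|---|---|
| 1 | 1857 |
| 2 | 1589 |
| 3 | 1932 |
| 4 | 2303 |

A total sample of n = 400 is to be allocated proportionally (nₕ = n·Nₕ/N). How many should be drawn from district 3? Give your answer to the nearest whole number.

101

Share of district 3 = 1932/7681 = 0.25153.
Allocate 400 × 0.25153 = 100.612... → 101.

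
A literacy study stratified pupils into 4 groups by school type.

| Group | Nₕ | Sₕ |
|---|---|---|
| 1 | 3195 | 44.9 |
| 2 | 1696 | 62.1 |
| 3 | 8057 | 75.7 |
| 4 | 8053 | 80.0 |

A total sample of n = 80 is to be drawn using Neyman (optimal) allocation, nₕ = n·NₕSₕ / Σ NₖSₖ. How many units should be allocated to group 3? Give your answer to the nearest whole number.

Σ NₕSₕ = 3195·44.9 + 1696·62.1 + 8057·75.7 + 8053·80.0 = 1502932.
Share for 3: 609914.9/1502932 = 0.40582.
n_3 = 80 × 0.40582 = 32.465... → 32.

32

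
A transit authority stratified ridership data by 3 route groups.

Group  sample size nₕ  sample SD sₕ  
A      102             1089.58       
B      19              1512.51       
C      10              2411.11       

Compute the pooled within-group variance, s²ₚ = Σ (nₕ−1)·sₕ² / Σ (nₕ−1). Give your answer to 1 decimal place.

Degrees of freedom: 101 + 18 + 9 = 128.
Σ(nₕ−1)sₕ² = 101·1187184.5764 + 18·2287686.5001 + 9·5813451.4321 = 213405062.1071.
s²ₚ = 213405062.1071 / 128 = 1667227.048... → 1667227.0.

1667227.0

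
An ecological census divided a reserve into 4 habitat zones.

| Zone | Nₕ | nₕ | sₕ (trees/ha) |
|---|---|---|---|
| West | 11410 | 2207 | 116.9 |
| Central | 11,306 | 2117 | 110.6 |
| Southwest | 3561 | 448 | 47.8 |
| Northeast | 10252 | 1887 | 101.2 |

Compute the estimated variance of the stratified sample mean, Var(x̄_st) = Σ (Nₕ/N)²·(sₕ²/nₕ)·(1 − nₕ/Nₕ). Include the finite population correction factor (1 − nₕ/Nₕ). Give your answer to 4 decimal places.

N = 36529; Wₕ = Nₕ/N.
zone West: (11410/36529)²·116.9²/2207·(1 − 2207/11410) = 0.4872661
zone Central: (11306/36529)²·110.6²/2117·(1 − 2117/11306) = 0.4498742
zone Southwest: (3561/36529)²·47.8²/448·(1 − 448/3561) = 0.0423695
zone Northeast: (10252/36529)²·101.2²/1887·(1 − 1887/10252) = 0.3488093
Sum = 1.3283191 → 1.3283.

1.3283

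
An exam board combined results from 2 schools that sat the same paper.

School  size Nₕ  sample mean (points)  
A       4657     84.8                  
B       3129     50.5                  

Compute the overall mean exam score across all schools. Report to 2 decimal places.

N = 4657 + 3129 = 7786.
Weight each subgroup mean by Nₕ/N and sum.
Σ Nₕx̄ₕ = 4657·84.8 + 3129·50.5 = 394913.6 + 158014.5 = 552928.1.
Divide by N: 552928.1 / 7786 = 71.0157... → 71.02.

71.02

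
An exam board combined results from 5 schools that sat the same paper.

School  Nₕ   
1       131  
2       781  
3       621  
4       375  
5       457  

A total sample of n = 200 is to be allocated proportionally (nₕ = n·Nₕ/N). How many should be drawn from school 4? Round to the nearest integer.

32

N = 131 + 781 + 621 + 375 + 457 = 2365.
n_4 = 200·375/2365 = 31.712... → 32.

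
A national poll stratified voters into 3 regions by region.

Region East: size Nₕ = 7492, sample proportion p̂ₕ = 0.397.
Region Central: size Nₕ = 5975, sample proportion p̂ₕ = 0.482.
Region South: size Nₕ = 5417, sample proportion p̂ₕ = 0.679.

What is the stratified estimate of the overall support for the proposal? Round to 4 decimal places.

0.5048

N = 7492 + 5975 + 5417 = 18884.
Overall proportion = Σ (Nₕ/N)·p̂ₕ.
Σ Nₕp̂ₕ = 2974.324 + 2879.95 + 3678.143 = 9532.417.
9532.417 / 18884 = 0.504788... → 0.5048.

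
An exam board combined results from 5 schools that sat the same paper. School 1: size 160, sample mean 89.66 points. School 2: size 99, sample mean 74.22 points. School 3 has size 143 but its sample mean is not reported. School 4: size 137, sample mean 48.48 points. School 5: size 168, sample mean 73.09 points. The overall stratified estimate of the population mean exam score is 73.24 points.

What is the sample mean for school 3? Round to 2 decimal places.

Σ Nₕx̄ₕ = N·μ, so 143·x̄_3 = 707·73.24 − (160·89.66 + 99·74.22 + 137·48.48 + 168·73.09).
= 51780.68 − 40614.26 = 11166.42.
x̄_3 = 11166.42 / 143 = 78.0869... → 78.09.

78.09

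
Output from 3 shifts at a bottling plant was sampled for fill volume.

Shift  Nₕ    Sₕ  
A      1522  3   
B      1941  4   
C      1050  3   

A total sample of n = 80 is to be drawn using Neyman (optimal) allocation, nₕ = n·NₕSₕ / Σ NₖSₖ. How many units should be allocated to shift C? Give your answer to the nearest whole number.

16

Σ NₕSₕ = 1522·3 + 1941·4 + 1050·3 = 15480.
Share for C: 3150/15480 = 0.20349.
n_C = 80 × 0.20349 = 16.279... → 16.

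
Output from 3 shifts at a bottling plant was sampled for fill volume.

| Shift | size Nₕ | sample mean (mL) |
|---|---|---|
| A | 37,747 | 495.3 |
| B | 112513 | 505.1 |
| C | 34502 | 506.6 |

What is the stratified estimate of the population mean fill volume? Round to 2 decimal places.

503.38

N = 37747 + 112513 + 34502 = 184762.
Overall mean = Σ (Nₕ/N)·x̄ₕ — weight by population share, not a simple average.
Σ Nₕx̄ₕ = 37747·495.3 + 112513·505.1 + 34502·506.6 = 18696089.1 + 56830316.3 + 17478713.2 = 93005118.6.
Divide by N: 93005118.6 / 184762 = 503.3780... → 503.38.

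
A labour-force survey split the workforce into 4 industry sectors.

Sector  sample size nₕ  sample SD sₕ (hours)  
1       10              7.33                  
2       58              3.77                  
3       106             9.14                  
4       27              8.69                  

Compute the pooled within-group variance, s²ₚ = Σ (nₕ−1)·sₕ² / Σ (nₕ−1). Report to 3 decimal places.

61.060

1: (10−1)·7.33² = 9·53.7289 = 483.5601
2: (58−1)·3.77² = 57·14.2129 = 810.1353
3: (106−1)·9.14² = 105·83.5396 = 8771.658
4: (27−1)·8.69² = 26·75.5161 = 1963.4186
Numerator = 12028.772; denominator = Σ(nₕ−1) = 197.
s²ₚ = 12028.772/197 = 61.05976... → 61.060.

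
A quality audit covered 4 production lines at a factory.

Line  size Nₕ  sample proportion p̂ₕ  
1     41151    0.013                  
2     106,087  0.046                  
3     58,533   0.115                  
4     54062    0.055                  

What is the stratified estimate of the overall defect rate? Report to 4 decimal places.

N = 41151 + 106087 + 58533 + 54062 = 259833.
Overall proportion = Σ (Nₕ/N)·p̂ₕ.
Σ Nₕp̂ₕ = 534.963 + 4880.002 + 6731.295 + 2973.41 = 15119.67.
15119.67 / 259833 = 0.058190... → 0.0582.

0.0582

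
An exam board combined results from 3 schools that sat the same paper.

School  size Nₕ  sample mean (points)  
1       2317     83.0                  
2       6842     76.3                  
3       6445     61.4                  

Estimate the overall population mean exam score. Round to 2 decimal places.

71.14

N = 2317 + 6842 + 6445 = 15604.
Overall mean = Σ (Nₕ/N)·x̄ₕ — weight by population share, not a simple average.
Σ Nₕx̄ₕ = 2317·83.0 + 6842·76.3 + 6445·61.4 = 192311 + 522044.6 + 395723 = 1110078.6.
Divide by N: 1110078.6 / 15604 = 71.1406... → 71.14.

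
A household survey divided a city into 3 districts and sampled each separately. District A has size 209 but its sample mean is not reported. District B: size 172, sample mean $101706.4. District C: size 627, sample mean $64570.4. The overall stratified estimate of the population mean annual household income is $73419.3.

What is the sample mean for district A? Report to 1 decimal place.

N = 209 + 172 + 627 = 1008.
Overall total = μ·N = 73419.3·1008 = 74006654.4.
Subtract the known strata: 172·101706.4 + 627·64570.4 = 57979141.6.
Remaining total for district A: 74006654.4 − 57979141.6 = 16027512.8.
Divide by its size: 16027512.8 / 209 = 76686.664... → 76686.7.

76686.7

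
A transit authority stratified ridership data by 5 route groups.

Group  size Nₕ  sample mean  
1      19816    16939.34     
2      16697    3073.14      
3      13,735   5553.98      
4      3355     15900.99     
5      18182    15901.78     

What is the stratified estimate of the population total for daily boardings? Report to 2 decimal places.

1: 19816·16939.34 = 335669961.44
2: 16697·3073.14 = 51312218.58
3: 13735·5553.98 = 76283915.3
4: 3355·15900.99 = 53347821.45
5: 18182·15901.78 = 289126163.96
τ̂ = Σ Nₕx̄ₕ = 805740080.73.

805740080.73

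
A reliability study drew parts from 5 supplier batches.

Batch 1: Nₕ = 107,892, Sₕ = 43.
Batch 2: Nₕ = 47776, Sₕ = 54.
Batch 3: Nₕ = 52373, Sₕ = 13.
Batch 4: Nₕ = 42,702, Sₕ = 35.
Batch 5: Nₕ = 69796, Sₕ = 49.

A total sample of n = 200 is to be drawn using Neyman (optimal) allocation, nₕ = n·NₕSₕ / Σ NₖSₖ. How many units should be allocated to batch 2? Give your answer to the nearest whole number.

1: NₕSₕ = 107892·43 = 4639356
2: NₕSₕ = 47776·54 = 2579904
3: NₕSₕ = 52373·13 = 680849
4: NₕSₕ = 42702·35 = 1494570
5: NₕSₕ = 69796·49 = 3420004
Σ NₕSₕ = 12814683.
n_2 = 200·2579904/12814683 = 40.265... → 40.

40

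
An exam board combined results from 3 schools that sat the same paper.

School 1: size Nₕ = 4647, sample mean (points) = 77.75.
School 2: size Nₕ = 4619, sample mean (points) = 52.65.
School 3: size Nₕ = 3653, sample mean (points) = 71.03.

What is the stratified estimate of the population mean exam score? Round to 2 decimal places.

66.88

x̄_st = (Σ Nₕx̄ₕ) / (Σ Nₕ) = (4647·77.75 + 4619·52.65 + 3653·71.03) / 12919
= 863967.19 / 12919 = 66.8757... → 66.88.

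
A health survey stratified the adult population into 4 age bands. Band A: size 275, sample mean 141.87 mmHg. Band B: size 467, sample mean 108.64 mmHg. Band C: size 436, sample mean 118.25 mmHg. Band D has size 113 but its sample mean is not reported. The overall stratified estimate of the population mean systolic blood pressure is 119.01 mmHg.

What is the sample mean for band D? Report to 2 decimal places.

109.17

Σ Nₕx̄ₕ = N·μ, so 113·x̄_D = 1291·119.01 − (275·141.87 + 467·108.64 + 436·118.25).
= 153641.91 − 141306.13 = 12335.78.
x̄_D = 12335.78 / 113 = 109.1662... → 109.17.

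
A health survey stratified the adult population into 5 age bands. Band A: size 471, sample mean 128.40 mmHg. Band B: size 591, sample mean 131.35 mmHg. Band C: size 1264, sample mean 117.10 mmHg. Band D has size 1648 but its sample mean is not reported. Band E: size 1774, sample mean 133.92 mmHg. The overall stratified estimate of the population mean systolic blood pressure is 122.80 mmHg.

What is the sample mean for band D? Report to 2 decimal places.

110.53

N = 471 + 591 + 1264 + 1648 + 1774 = 5748.
Overall total = μ·N = 122.80·5748 = 705854.4.
Subtract the known strata: 471·128.40 + 591·131.35 + 1264·117.10 + 1774·133.92 = 523692.73.
Remaining total for band D: 705854.4 − 523692.73 = 182161.67.
Divide by its size: 182161.67 / 1648 = 110.5350... → 110.53.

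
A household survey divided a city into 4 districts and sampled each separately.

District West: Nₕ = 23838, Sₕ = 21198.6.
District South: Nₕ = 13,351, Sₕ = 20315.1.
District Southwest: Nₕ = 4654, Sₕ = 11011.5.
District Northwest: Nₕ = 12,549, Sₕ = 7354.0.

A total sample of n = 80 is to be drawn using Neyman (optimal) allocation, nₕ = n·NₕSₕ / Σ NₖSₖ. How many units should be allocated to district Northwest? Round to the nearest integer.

8

West: NₕSₕ = 23838·21198.6 = 505332226.8
South: NₕSₕ = 13351·20315.1 = 271226900.1
Southwest: NₕSₕ = 4654·11011.5 = 51247521
Northwest: NₕSₕ = 12549·7354.0 = 92285346
Σ NₕSₕ = 920091993.9.
n_Northwest = 80·92285346/920091993.9 = 8.024... → 8.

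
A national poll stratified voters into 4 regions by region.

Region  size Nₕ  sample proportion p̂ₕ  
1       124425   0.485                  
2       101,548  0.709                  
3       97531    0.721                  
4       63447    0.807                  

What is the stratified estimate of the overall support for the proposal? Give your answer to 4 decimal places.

0.6561

N = 124425 + 101548 + 97531 + 63447 = 386951.
Overall proportion = Σ (Nₕ/N)·p̂ₕ.
Σ Nₕp̂ₕ = 60346.125 + 71997.532 + 70319.851 + 51201.729 = 253865.237.
253865.237 / 386951 = 0.656066... → 0.6561.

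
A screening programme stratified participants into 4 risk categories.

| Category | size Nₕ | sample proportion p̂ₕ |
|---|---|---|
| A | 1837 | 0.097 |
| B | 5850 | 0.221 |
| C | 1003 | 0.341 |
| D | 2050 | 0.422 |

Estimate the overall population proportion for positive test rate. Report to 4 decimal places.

0.2494

N = 1837 + 5850 + 1003 + 2050 = 10740.
Overall proportion = Σ (Nₕ/N)·p̂ₕ.
Σ Nₕp̂ₕ = 178.189 + 1292.85 + 342.023 + 865.1 = 2678.162.
2678.162 / 10740 = 0.249363... → 0.2494.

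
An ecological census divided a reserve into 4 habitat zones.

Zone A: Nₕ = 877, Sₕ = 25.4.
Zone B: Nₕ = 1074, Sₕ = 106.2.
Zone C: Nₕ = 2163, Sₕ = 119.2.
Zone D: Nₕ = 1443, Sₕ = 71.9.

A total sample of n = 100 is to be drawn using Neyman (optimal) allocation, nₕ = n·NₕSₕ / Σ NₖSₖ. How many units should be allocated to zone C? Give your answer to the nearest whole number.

52

Σ NₕSₕ = 877·25.4 + 1074·106.2 + 2163·119.2 + 1443·71.9 = 497915.9.
Share for C: 257829.6/497915.9 = 0.51782.
n_C = 100 × 0.51782 = 51.782... → 52.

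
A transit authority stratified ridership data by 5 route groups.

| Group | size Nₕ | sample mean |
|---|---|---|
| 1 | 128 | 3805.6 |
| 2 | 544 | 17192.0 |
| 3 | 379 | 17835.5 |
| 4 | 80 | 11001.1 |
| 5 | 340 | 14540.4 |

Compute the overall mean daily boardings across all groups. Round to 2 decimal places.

15243.40

N = 128 + 544 + 379 + 80 + 340 = 1471.
Overall mean = Σ (Nₕ/N)·x̄ₕ — weight by population share, not a simple average.
Σ Nₕx̄ₕ = 128·3805.6 + 544·17192.0 + 379·17835.5 + 80·11001.1 + 340·14540.4 = 487116.8 + 9352448 + 6759654.5 + 880088 + 4943736 = 22423043.3.
Divide by N: 22423043.3 / 1471 = 15243.4013... → 15243.40.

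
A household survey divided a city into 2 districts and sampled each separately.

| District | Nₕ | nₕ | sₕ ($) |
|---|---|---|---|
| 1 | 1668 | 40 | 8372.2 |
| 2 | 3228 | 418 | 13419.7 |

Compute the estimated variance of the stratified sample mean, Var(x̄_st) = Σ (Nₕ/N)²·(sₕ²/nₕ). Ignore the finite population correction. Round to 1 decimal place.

390670.4

N = 4896. Term for each stratum: Wₕ²sₕ²/nₕ.
Var(x̄_st) = 203389.4734 + 187280.9339 = 390670.4074 → 390670.4.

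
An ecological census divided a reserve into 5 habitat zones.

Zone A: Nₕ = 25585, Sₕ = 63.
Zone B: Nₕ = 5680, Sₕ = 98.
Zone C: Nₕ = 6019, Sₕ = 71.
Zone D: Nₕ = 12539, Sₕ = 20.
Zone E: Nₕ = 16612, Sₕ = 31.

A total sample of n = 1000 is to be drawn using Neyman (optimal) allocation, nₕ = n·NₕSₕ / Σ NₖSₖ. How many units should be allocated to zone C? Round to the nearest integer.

Σ NₕSₕ = 25585·63 + 5680·98 + 6019·71 + 12539·20 + 16612·31 = 3361596.
Share for C: 427349/3361596 = 0.12713.
n_C = 1000 × 0.12713 = 127.127... → 127.

127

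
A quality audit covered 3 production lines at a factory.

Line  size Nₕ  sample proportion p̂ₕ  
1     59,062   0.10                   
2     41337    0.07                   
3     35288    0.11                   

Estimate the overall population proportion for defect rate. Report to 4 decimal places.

0.0935

N = 59062 + 41337 + 35288 = 135687.
Overall proportion = Σ (Nₕ/N)·p̂ₕ.
Σ Nₕp̂ₕ = 5906.2 + 2893.59 + 3881.68 = 12681.47.
12681.47 / 135687 = 0.093461... → 0.0935.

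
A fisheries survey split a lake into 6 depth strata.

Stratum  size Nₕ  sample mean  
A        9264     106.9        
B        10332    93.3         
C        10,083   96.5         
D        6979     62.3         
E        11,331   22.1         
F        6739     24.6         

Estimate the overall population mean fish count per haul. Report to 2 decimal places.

N = 54728; weights Wₕ = Nₕ/N = (0.1693, 0.1888, 0.1842, 0.1275, 0.2070, 0.1231).
x̄_st = Σ Wₕ·x̄ₕ = 0.1693·106.9 + 0.1888·93.3 + 0.1842·96.5 + 0.1275·62.3 + 0.2070·22.1 + 0.1231·24.6 ≈ 69.0377...
→ 69.04.

69.04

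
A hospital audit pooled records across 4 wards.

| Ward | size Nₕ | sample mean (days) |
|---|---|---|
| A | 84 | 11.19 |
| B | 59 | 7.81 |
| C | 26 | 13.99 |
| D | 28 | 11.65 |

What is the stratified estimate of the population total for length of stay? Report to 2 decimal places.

2090.69

Population total = Σ Nₕ·x̄ₕ (each stratum's size times its mean).
84·11.19 + 59·7.81 + 26·13.99 + 28·11.65 = 939.96 + 460.79 + 363.74 + 326.2 = 2090.69.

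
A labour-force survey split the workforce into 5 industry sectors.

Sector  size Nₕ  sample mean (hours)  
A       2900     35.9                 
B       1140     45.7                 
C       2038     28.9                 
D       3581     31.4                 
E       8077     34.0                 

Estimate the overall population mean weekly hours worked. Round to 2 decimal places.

N = 17736; weights Wₕ = Nₕ/N = (0.1635, 0.0643, 0.1149, 0.2019, 0.4554).
x̄_st = Σ Wₕ·x̄ₕ = 0.1635·35.9 + 0.0643·45.7 + 0.1149·28.9 + 0.2019·31.4 + 0.4554·34.0 ≈ 33.9517...
→ 33.95.

33.95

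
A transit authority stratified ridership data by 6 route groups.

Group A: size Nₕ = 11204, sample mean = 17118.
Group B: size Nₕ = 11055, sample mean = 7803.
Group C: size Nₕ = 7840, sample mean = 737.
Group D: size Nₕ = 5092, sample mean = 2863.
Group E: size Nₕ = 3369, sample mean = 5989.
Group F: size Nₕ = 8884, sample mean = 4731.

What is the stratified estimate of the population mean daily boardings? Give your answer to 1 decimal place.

7600.9

x̄_st = (Σ Nₕx̄ₕ) / (Σ Nₕ) = (11204·17118 + 11055·7803 + 7840·737 + 5092·2863 + 3369·5989 + 8884·4731) / 47444
= 360615858 / 47444 = 7600.874... → 7600.9.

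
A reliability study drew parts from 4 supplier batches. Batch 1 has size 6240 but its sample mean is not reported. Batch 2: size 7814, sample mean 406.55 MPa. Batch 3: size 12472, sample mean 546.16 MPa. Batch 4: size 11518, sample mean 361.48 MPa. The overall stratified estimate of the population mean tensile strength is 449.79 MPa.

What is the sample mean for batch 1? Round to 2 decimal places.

Σ Nₕx̄ₕ = N·μ, so 6240·x̄_1 = 38044·449.79 − (7814·406.55 + 12472·546.16 + 11518·361.48).
= 17111810.76 − 14152015.86 = 2959794.9.
x̄_1 = 2959794.9 / 6240 = 474.3261... → 474.33.

474.33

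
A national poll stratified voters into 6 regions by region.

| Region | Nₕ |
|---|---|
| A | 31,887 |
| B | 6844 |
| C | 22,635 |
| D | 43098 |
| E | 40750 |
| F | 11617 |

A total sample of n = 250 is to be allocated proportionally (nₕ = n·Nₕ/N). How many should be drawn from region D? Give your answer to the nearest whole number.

69

Share of region D = 43098/156831 = 0.27481.
Allocate 250 × 0.27481 = 68.701... → 69.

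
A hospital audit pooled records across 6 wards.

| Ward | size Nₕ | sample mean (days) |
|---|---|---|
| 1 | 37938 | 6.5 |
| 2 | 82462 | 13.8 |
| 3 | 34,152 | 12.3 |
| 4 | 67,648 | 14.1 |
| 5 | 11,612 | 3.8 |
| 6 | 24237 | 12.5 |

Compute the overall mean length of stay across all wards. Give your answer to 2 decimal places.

N = 37938 + 82462 + 34152 + 67648 + 11612 + 24237 = 258049.
Overall mean = Σ (Nₕ/N)·x̄ₕ — weight by population share, not a simple average.
Σ Nₕx̄ₕ = 37938·6.5 + 82462·13.8 + 34152·12.3 + 67648·14.1 + 11612·3.8 + 24237·12.5 = 246597 + 1137975.6 + 420069.6 + 953836.8 + 44125.6 + 302962.5 = 3105567.1.
Divide by N: 3105567.1 / 258049 = 12.0348... → 12.03.

12.03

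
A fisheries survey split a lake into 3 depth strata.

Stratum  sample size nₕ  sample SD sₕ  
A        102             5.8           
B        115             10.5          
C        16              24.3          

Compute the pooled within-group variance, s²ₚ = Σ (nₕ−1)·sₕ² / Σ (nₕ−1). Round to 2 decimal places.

A: (102−1)·5.8² = 101·33.64 = 3397.64
B: (115−1)·10.5² = 114·110.25 = 12568.5
C: (16−1)·24.3² = 15·590.49 = 8857.35
Numerator = 24823.49; denominator = Σ(nₕ−1) = 230.
s²ₚ = 24823.49/230 = 107.9282... → 107.93.

107.93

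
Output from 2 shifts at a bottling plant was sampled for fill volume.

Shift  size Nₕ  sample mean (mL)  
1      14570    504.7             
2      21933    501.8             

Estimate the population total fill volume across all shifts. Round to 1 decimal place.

1: 14570·504.7 = 7353479
2: 21933·501.8 = 11005979.4
τ̂ = Σ Nₕx̄ₕ = 18359458.4.

18359458.4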